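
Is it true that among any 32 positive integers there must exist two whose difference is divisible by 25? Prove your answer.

Yes.

Partition the integers by their residue mod 25; there are 25 classes.
Placing 32 integers into 25 classes, some class receives at least two — say a and b.
Then a ≡ b (mod 25), i.e. 25 ∣ (a − b).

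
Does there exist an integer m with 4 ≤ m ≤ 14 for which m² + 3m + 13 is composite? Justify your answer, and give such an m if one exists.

m = 10

At m = 10: 10² + 3·10 + 13 = 143 = 11·13, which is composite.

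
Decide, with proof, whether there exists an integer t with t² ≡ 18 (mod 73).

t = 23

t = 23 works: 23² = 529, and 529 − 18 = 511 = 7·73.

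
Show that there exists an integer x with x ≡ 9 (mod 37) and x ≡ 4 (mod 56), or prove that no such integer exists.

x = 564

gcd(37, 56) = 1, so the Chinese Remainder Theorem guarantees exactly one residue class mod 2072 satisfying both.
Any solution of the first congruence is x = 9 + 37t; substituting into the second, 37t ≡ 4 − 9 ≡ 51 (mod 56).
Note 37·53 = 1961 ≡ 1 (mod 56) (as 1961 − 1 = 35·56), so 37⁻¹ ≡ 53.
Multiplying by 53: t ≡ 53·51 = 2703 ≡ 15 (mod 56).
With t = 15: x = 9 + 37·15 = 564.
Verify: 564 = 15·37 + 9 and 564 = 10·56 + 4. ✓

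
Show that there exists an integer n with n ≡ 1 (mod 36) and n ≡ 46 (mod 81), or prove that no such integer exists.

n = 289

gcd(36, 81) = 9. A simultaneous solution exists iff 1 ≡ 46 (mod 9); here 1 mod 9 = 1 = 46 mod 9, so it does.
Put n = 1 + 36t, so we need 36t ≡ 45 (mod 81), equivalently (divide by 9) 4t ≡ 5 (mod 9).
Invert 4 mod 9 by the Euclidean algorithm: 9 = 2·4 + 1, 4 = 4·1 + 0; back-substituting, 1 = 9 − 2·4. Hence 4·(-2) ≡ 1, so 4⁻¹ ≡ -2 ≡ 7 (mod 9).
Multiplying by 7: t ≡ 7·5 = 35 ≡ 8 (mod 9).
Then n = 1 + 36·8 = 289.
Verify: 289 = 8·36 + 1 and 289 = 3·81 + 46. ✓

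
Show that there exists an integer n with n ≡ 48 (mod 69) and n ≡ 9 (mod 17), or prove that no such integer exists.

n = 876

gcd(69, 17) = 1, so the Chinese Remainder Theorem guarantees exactly one residue class mod 1173 satisfying both.
Any solution of the first congruence is n = 48 + 69t; substituting into the second, 69t ≡ 9 − 48 ≡ 12 (mod 17).
69 ≡ 1 (mod 17), so this reads 1t ≡ 12 (mod 17). So t ≡ 12 (mod 17).
Taking t = 12 gives n = 48 + 69·12 = 876.
Verify: 876 = 12·69 + 48 and 876 = 51·17 + 9. ✓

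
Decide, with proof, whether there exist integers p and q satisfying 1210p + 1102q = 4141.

There are no such integers.

Any value of 1210p + 1102q is a multiple of gcd(1210, 1102) = 2.
But 4141 = 2·2070 + 1, so 2 ∤ 4141.
Therefore 1210p + 1102q = 4141 has no solution in integers.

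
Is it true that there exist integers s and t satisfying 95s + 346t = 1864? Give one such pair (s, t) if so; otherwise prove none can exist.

s = 260, t = -66

95 and 346 are coprime, so 95s + 346t ranges over all of ℤ.
Euclidean algorithm: 346 = 3·95 + 61, 95 = 1·61 + 34, 61 = 1·34 + 27, 34 = 1·27 + 7, 27 = 3·7 + 6, 7 = 1·6 + 1, 6 = 6·1 + 0.
Working back up the chain: 1 = 7 − 1·6 = 7 − (27 − 3·7) = −27 + 4·7 = −27 + 4·(34 − 1·27) = 4·34 − 5·27 = 4·34 − 5·(61 − 1·34) = −5·61 + 9·34 = −5·61 + 9·(95 − 1·61) = 9·95 − 14·61 = 9·95 − 14·(346 − 3·95) = −14·346 + 51·95. So 95·51 + 346·(-14) = 1.
Multiplying through by 1864: s = 51·1864 = 95064, t = (-14)·1864 = -26096 is a solution.
The general solution is s = 95064 + 346k, t = -26096 − 95k; taking k = -274 gives the smaller pair s = 260, t = -66.
Indeed 95·260 + 346·(-66) = 24700 − 22836 = 1864.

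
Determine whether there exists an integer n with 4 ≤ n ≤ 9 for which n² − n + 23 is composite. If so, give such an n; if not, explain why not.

n = 9

At n = 9: 9² − 9 + 23 = 95 = 5·19, which is composite.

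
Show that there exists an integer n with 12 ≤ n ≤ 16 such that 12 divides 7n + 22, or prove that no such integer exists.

n = 14

Scanning upward from n = 12 gives 106, 113, none divisible by 12. n = 14 works, since 7·14 + 22 = 120 = 10·12.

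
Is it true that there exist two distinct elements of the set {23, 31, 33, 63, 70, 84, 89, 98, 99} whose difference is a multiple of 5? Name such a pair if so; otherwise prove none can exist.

Yes: 23 and 33.

23 mod 5 = 3 and 33 mod 5 = 3, so 33 − 23 = 10 = 2·5.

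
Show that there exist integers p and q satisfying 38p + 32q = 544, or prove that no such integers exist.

p = 0, q = 17

Every value of 38p + 32q is a multiple of gcd(38, 32) = 2; since 2 ∣ 544, solutions exist.
Dividing through by 2 reduces the equation to 19p + 16q = 272.
Run the Euclidean algorithm on 19 and 16: 19 = 1·16 + 3, 16 = 5·3 + 1, 3 = 3·1 + 0.
Working back up the chain: 1 = 16 − 5·3 = 16 − 5·(19 − 1·16) = −5·19 + 6·16. So 19·(-5) + 16·6 = 1.
Times 272: 19·(-1360) + 16·1632 = 272, so (-1360, 1632) solves it.
Shifting by a multiple of (16, −19) keeps it a solution: p = -1360 + 85·16 = 0, q = 1632 − 85·19 = 17.
Check: 38·0 + 32·17 = 0 + 544 = 544. ✓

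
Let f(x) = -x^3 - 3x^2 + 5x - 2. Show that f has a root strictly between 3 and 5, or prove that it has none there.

f(3) = -41 and f(5) = -177, both negative, so a sign-change argument is unavailable; we show f keeps this sign on the whole interval.
Substitute x = 3 + u, where 0 < u < 2 on the interval. Expanding, f(3 + u) = -u^3 - 12u^2 - 40u - 41.
All 4 nonzero coefficients of this polynomial in u are negative; hence for u > 0 the value is a sum of negative terms (the constant -41 among them).
So f is strictly negative on (3, 5); no root exists in the interval.

No such root exists.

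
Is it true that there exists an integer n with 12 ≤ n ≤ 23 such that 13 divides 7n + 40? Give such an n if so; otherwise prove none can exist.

There is no such integer n in that range.

At n = 12, 7·12 + 40 = 124 ≡ 7 (mod 13), and each step in n adds 7, giving residues 7, 1, 8, 2, 9, 3, 10, 4, 11, 5, 12, 6 for n = 12, 13, …, 23.
Since 0 is absent from this list, 13 ∤ 7n + 40 for every n with 12 ≤ n ≤ 23.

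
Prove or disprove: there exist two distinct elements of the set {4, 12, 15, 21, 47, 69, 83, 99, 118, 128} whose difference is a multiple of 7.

Reduce each element mod 7: 4↦4, 12↦5, 15↦1, 21↦0, 47↦5, 69↦6, 83↦6, 99↦1, 118↦6, 128↦2. The residue 5 repeats (at 12 and 47), and 47 − 12 = 35 = 5·7.

Yes: 12 and 47.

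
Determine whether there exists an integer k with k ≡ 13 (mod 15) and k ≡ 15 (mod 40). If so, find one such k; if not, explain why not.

There is no such integer.

Reduce both congruences modulo 5, which divides 15 and 40: they say k ≡ 13 (mod 5) and k ≡ 15 (mod 5).
However 13 ≡ 3 and 15 ≡ 0 (mod 5), and 3 ≠ 0.
Therefore no such k exists.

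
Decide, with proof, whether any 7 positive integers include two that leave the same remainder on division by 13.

Take the 7 consecutive integers 10, 11, …, 16: their residues mod 13 are all distinct because 7 ≤ 13.
So no two of them leave the same remainder on division by 13; the claim fails for this set.

No; for instance {10, 11, 12, 13, 14, 15, 16} is a counterexample.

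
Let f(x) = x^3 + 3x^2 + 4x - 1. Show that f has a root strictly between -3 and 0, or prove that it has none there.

f(-3) = -13 and f(0) = -1, both negative.
f'(x) = 3x^2 + 6x + 4 has discriminant 6² − 4·3·4 = -12 < 0, so f' has no real roots and is positive for every real x.
So f is strictly increasing; between -3 and 0 its values lie between f(-3) = -13 and f(0) = -1, all negative. Therefore f has no root in (-3, 0).

No.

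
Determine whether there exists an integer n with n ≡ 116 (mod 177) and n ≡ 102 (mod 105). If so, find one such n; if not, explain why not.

No such integer exists.

Both moduli are multiples of 3 = gcd(177, 105), so any solution would satisfy n ≡ 116 and n ≡ 102 modulo 3 simultaneously.
But 116 mod 3 = 2 while 102 mod 3 = 0, a contradiction.
Hence the system has no solution.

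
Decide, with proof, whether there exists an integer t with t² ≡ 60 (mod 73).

73 is prime, so by Euler's criterion 60 is a square mod 73 iff 60^((73−1)/2) = 60^36 ≡ 1 (mod 73).
Squaring successively (mod 73): 60^2 = 3600 ≡ 23; 60^4 ≡ 23² = 529 ≡ 18; 60^8 ≡ 18² = 324 ≡ 32; 60^16 ≡ 32² = 1024 ≡ 2; 60^32 ≡ 2² = 4 ≡ 4.
Since 36 = 32 + 4, 60^36 ≡ 4 · 18; multiplying out mod 73: 4·18 = 72 ≡ 72. Thus 60^36 ≡ 72 ≡ −1 (mod 73).
By Euler's criterion 60 is a quadratic non-residue mod 73: no t satisfies t² ≡ 60 (mod 73).

No, no such integer exists.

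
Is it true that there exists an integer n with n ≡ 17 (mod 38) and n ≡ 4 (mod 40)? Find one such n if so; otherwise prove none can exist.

Reduce both congruences modulo 2, which divides 38 and 40: they say n ≡ 17 (mod 2) and n ≡ 4 (mod 2).
These are incompatible: 17 − 4 = 13 is not divisible by 2.
Therefore no such n exists.

No such integer exists.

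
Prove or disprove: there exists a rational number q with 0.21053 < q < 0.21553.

Look for a denominator N such that an integer falls strictly between N·0.21053 and N·0.21553. N = 14 works: 14·0.21053 = 2.94742 < 3 < 3.01742 = 14·0.21553.
Hence 3/14 is a rational number with 0.21053 < 3/14 < 0.21553.

q = 3/14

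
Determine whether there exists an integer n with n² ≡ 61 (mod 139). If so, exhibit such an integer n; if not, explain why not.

No such integer exists.

Apply Euler's criterion with the prime 139: 61 is a quadratic residue iff 61^69 ≡ 1 (mod 139), and a non-residue iff it is ≡ −1.
Squaring successively (mod 139): 61^2 = 3721 ≡ 107; 61^4 ≡ 107² = 11449 ≡ 51; 61^8 ≡ 51² = 2601 ≡ 99; 61^16 ≡ 99² = 9801 ≡ 71; 61^32 ≡ 71² = 5041 ≡ 37; 61^64 ≡ 37² = 1369 ≡ 118.
Since 69 = 64 + 4 + 1, 61^69 ≡ 118 · 51 · 61; multiplying out mod 139: 118·51 = 6018 ≡ 41, then 41·61 = 2501 ≡ 138. Thus 61^69 ≡ 138 ≡ −1 (mod 139).
The value −1 means 61 is a non-residue modulo 139, so n² ≡ 61 (mod 139) is impossible.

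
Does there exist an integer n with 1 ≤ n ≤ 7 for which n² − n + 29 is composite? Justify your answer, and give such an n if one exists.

n = 5

At n = 5: 5² − 5 + 29 = 49 = 7·7, which is composite.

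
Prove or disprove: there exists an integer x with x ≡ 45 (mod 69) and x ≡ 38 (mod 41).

gcd(69, 41) = 1, so the Chinese Remainder Theorem guarantees exactly one residue class mod 2829 satisfying both.
Any solution of the first congruence is x = 45 + 69t; substituting into the second, 69t ≡ 38 − 45 ≡ 34 (mod 41).
69 ≡ 28 (mod 41), so this reads 28t ≡ 34 (mod 41). Invert 28 mod 41 by the Euclidean algorithm: 41 = 1·28 + 13, 28 = 2·13 + 2, 13 = 6·2 + 1, 2 = 2·1 + 0; back-substituting, 1 = 13 − 6·2 = 13 − 6·(28 − 2·13) = −6·28 + 13·13 = −6·28 + 13·(41 − 1·28) = 13·41 − 19·28. Hence 28·(-19) ≡ 1, so 28⁻¹ ≡ -19 ≡ 22 (mod 41).
Multiplying by 22: t ≡ 22·34 = 748 ≡ 10 (mod 41).
With t = 10: x = 45 + 69·10 = 735.
Check: 735 mod 69 = 45, 735 mod 41 = 38. ✓

x = 735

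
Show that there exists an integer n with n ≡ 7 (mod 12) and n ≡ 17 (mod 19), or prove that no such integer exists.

n = 55

Since 12 and 19 share no common factor, CRT says the pair of congruences has a solution (unique mod 228).
Any solution of the first congruence is n = 7 + 12t; substituting into the second, 12t ≡ 17 − 7 ≡ 10 (mod 19).
Note 12·8 = 96 ≡ 1 (mod 19) (as 96 − 1 = 5·19), so 12⁻¹ ≡ 8.
Multiplying by 8: t ≡ 8·10 = 80 ≡ 4 (mod 19).
Taking t = 4 gives n = 7 + 12·4 = 55.
Verify: 55 = 4·12 + 7 and 55 = 2·19 + 17. ✓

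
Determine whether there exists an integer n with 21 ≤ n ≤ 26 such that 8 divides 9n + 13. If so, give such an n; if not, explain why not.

For n = 21, 22, …, 26 the values of 9n + 13 modulo 8 are 2, 3, 4, 5, 6, 7 respectively.
None is 0, so 8 never divides 9n + 13 on this range.

No, no such integer n in that range exists.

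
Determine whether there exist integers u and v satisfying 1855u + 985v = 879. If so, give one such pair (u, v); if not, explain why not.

Any value of 1855u + 985v is a multiple of gcd(1855, 985) = 5.
However 879 leaves remainder 4 on division by 5.
So the equation is unsolvable over ℤ.

No such integers exist.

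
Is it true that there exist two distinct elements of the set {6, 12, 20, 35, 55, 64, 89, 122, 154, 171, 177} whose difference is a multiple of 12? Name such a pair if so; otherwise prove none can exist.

Reduce each element modulo 12: 6↦6, 12↦0, 20↦8, 35↦11, 55↦7, 64↦4, 89↦5, 122↦2, 154↦10, 171↦3, 177↦9.
These 11 residues are pairwise different, hence no difference of two elements is divisible by 12.

There is no such pair.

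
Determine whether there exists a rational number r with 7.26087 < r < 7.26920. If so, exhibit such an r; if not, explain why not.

r = 109/15

Multiplying by 15: 15·7.26087 = 108.91305 and 15·7.26920 = 109.03800, so the integer 109 lies strictly between them.
Hence 109/15 is a rational number with 7.26087 < 109/15 < 7.26920.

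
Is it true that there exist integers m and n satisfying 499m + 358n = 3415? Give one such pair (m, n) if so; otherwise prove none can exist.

Since gcd(499, 358) = 1, every integer is an integer combination of 499 and 358.
Euclidean algorithm: 499 = 1·358 + 141, 358 = 2·141 + 76, 141 = 1·76 + 65, 76 = 1·65 + 11, 65 = 5·11 + 10, 11 = 1·10 + 1, 10 = 10·1 + 0.
Unwinding: 1 = 11 − 1·10 = 11 − (65 − 5·11) = −65 + 6·11 = −65 + 6·(76 − 1·65) = 6·76 − 7·65 = 6·76 − 7·(141 − 1·76) = −7·141 + 13·76 = −7·141 + 13·(358 − 2·141) = 13·358 − 33·141 = 13·358 − 33·(499 − 1·358) = −33·499 + 46·358, i.e. 499·(-33) + 358·46 = 1.
Times 3415: 499·(-112695) + 358·157090 = 3415, so (-112695, 157090) solves it.
The general solution is m = -112695 + 358k, n = 157090 − 499k; taking k = 315 gives the smaller pair m = 75, n = -95.
Check: 499·75 + 358·(-95) = 37425 − 34010 = 3415. ✓

m = 75, n = -95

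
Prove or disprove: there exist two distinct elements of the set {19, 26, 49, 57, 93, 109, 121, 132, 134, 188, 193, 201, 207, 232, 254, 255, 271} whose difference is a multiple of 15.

19 mod 15 = 4 and 49 mod 15 = 4, so 49 − 19 = 30 = 2·15.

19 and 49 are such a pair.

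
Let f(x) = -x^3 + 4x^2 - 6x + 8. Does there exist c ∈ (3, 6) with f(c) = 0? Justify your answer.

Evaluate at the endpoints: f(3) = -1, f(6) = -100 — same sign (negative).
The derivative f'(x) = -3x^2 + 8x - 6 is a quadratic with discriminant 8² − 4·(-3)·(-6) = -8 < 0; it never vanishes, so it is always negative (sign of the leading coefficient).
So f is strictly decreasing; between 3 and 6 its values lie between f(3) = -1 and f(6) = -100, all negative. Therefore f has no root in (3, 6).

f has no root in that interval.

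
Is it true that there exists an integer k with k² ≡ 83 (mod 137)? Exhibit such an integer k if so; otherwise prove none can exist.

Apply Euler's criterion with the prime 137: 83 is a quadratic residue iff 83^68 ≡ 1 (mod 137), and a non-residue iff it is ≡ −1.
Repeated squaring mod 137: 83^2 = 6889 ≡ 39; 83^4 ≡ 39² = 1521 ≡ 14; 83^8 ≡ 14² = 196 ≡ 59; 83^16 ≡ 59² = 3481 ≡ 56; 83^32 ≡ 56² = 3136 ≡ 122; 83^64 ≡ 122² = 14884 ≡ 88.
Since 68 = 64 + 4, 83^68 ≡ 88 · 14; multiplying out mod 137: 88·14 = 1232 ≡ 136. Thus 83^68 ≡ 136 ≡ −1 (mod 137).
The value −1 means 83 is a non-residue modulo 137, so k² ≡ 83 (mod 137) is impossible.

There is no such integer.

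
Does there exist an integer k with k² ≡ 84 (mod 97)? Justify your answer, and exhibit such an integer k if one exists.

No, no such integer exists.

97 is prime, so by Euler's criterion 84 is a square mod 97 iff 84^((97−1)/2) = 84^48 ≡ 1 (mod 97).
Repeated squaring mod 97: 84^2 = 7056 ≡ 72; 84^4 ≡ 72² = 5184 ≡ 43; 84^8 ≡ 43² = 1849 ≡ 6; 84^16 ≡ 6² = 36 ≡ 36; 84^32 ≡ 36² = 1296 ≡ 35.
Since 48 = 32 + 16, 84^48 ≡ 35 · 36; multiplying out mod 97: 35·36 = 1260 ≡ 96. Thus 84^48 ≡ 96 ≡ −1 (mod 97).
The value −1 means 84 is a non-residue modulo 97, so k² ≡ 84 (mod 97) is impossible.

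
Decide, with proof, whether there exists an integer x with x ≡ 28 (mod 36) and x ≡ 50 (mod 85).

Since 36 and 85 share no common factor, CRT says the pair of congruences has a solution (unique mod 3060).
Write x = 28 + 36t and require 28 + 36t ≡ 50 (mod 85), i.e. 36t ≡ 22 (mod 85).
To invert 36 modulo 85: 85 = 2·36 + 13, 36 = 2·13 + 10, 13 = 1·10 + 3, 10 = 3·3 + 1, 3 = 3·1 + 0, and unwinding, 1 = 10 − 3·3 = 10 − 3·(13 − 1·10) = −3·13 + 4·10 = −3·13 + 4·(36 − 2·13) = 4·36 − 11·13 = 4·36 − 11·(85 − 2·36) = −11·85 + 26·36. Thus 36⁻¹ ≡ 26 (mod 85).
Multiplying by 26: t ≡ 26·22 = 572 ≡ 62 (mod 85).
Taking t = 62 gives x = 28 + 36·62 = 2260.
Verify: 2260 = 62·36 + 28 and 2260 = 26·85 + 50. ✓

x = 2260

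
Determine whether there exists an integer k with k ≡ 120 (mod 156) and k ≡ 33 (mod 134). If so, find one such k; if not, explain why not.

gcd(156, 134) = 2. If k ≡ 120 (mod 156) and k ≡ 33 (mod 134), then k ≡ 120 (mod 2) and k ≡ 33 (mod 2).
But 120 mod 2 = 0 while 33 mod 2 = 1, a contradiction.
So no integer satisfies both congruences.

No such integer exists.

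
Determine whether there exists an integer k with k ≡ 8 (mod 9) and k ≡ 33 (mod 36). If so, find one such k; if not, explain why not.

No, no such integer exists.

Both moduli are multiples of 9 = gcd(9, 36), so any solution would satisfy k ≡ 8 and k ≡ 33 modulo 9 simultaneously.
These are incompatible: 8 − 33 = -25 is not divisible by 9.
Therefore no such k exists.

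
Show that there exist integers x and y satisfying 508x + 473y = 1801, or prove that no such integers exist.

508 and 473 are coprime, so 508x + 473y ranges over all of ℤ.
Run the Euclidean algorithm on 508 and 473: 508 = 1·473 + 35, 473 = 13·35 + 18, 35 = 1·18 + 17, 18 = 1·17 + 1, 17 = 17·1 + 0.
Unwinding: 1 = 18 − 1·17 = 18 − (35 − 1·18) = −35 + 2·18 = −35 + 2·(473 − 13·35) = 2·473 − 27·35 = 2·473 − 27·(508 − 1·473) = −27·508 + 29·473, i.e. 508·(-27) + 473·29 = 1.
Times 1801: 508·(-48627) + 473·52229 = 1801, so (-48627, 52229) solves it.
The general solution is x = -48627 + 473k, y = 52229 − 508k; taking k = 103 gives the smaller pair x = 92, y = -95.
Indeed 508·92 + 473·(-95) = 46736 − 44935 = 1801.

x = 92, y = -95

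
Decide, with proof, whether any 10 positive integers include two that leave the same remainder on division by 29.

No; for instance {125, 126, 127, 128, 129, 130, 131, 132, 133, 134} is a counterexample.

Take the 10 consecutive integers 125, 126, …, 134: their residues mod 29 are all distinct because 10 ≤ 29.
Hence this collection has no pair with equal remainders mod 29, disproving the claim.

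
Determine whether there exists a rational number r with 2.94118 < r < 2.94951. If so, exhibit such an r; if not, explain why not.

Look for a denominator N such that an integer falls strictly between N·2.94118 and N·2.94951. N = 18 works: 18·2.94118 = 52.94124 < 53 < 53.09118 = 18·2.94951.
Hence 53/18 is a rational number with 2.94118 < 53/18 < 2.94951.

r = 53/18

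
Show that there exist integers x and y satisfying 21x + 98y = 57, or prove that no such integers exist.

gcd(21, 98) = 7, so every integer of the form 21x + 98y is a multiple of 7.
But 57 is not a multiple of 7 (it leaves remainder 1).
Therefore 21x + 98y = 57 has no solution in integers.

No, no such integers exist.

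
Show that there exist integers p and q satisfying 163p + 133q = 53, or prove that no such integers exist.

163 and 133 are coprime, so 163p + 133q ranges over all of ℤ.
Run the Euclidean algorithm on 163 and 133: 163 = 1·133 + 30, 133 = 4·30 + 13, 30 = 2·13 + 4, 13 = 3·4 + 1, 4 = 4·1 + 0.
Working back up the chain: 1 = 13 − 3·4 = 13 − 3·(30 − 2·13) = −3·30 + 7·13 = −3·30 + 7·(133 − 4·30) = 7·133 − 31·30 = 7·133 − 31·(163 − 1·133) = −31·163 + 38·133. So 163·(-31) + 133·38 = 1.
Scaling by 53 gives the particular solution (p, q) = (-1643, 2014).
Adding 13·133 to p and subtracting 13·163 from q gives the tidier solution (86, -105).
Indeed 163·86 + 133·(-105) = 14018 − 13965 = 53.

p = 86, q = -105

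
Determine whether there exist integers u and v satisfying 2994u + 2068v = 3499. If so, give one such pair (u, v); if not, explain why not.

There are no such integers.

Any value of 2994u + 2068v is a multiple of gcd(2994, 2068) = 2.
But 3499 = 2·1749 + 1, so 2 ∤ 3499.
Hence no integers u, v satisfy the equation.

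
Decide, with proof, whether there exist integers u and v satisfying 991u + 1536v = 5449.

991 and 1536 are coprime, so 991u + 1536v ranges over all of ℤ.
Euclidean algorithm: 1536 = 1·991 + 545, 991 = 1·545 + 446, 545 = 1·446 + 99, 446 = 4·99 + 50, 99 = 1·50 + 49, 50 = 1·49 + 1, 49 = 49·1 + 0.
Back-substituting, 1 = 50 − 1·49 = 50 − (99 − 1·50) = −99 + 2·50 = −99 + 2·(446 − 4·99) = 2·446 − 9·99 = 2·446 − 9·(545 − 1·446) = −9·545 + 11·446 = −9·545 + 11·(991 − 1·545) = 11·991 − 20·545 = 11·991 − 20·(1536 − 1·991) = −20·1536 + 31·991; that is, 991·31 + 1536·(-20) = 1.
Times 5449: 991·168919 + 1536·(-108980) = 5449, so (168919, -108980) solves it.
Subtracting 109·1536 from u and adding 109·991 to v gives the tidier solution (1495, -961).
Indeed 991·1495 + 1536·(-961) = 1481545 − 1476096 = 5449.

u = 1495, v = -961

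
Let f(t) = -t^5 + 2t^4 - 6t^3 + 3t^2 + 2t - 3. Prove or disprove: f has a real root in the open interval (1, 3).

The endpoint values f(1) = -3 and f(3) = -213 are both negative. Claim: f(t) < 0 for every t in (1, 3).
Shift to the endpoint 1: with t = 1 + u (0 < u < 2), one computes f(1 + u) = -u^5 - 3u^4 - 8u^3 - 13u^2 - 7u - 3.
The nonzero coefficients here are all negative, so for u > 0 every term is negative (or zero), and the constant term -3 is strictly negative.
Therefore f(t) < 0 throughout (1, 3), and f has no zero there.

f has no root in that interval.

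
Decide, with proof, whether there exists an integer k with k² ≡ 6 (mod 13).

There is no such integer.

Since (13 − k)² ≡ k² (mod 13), it suffices to square k = 0, 1, …, 6: the residues are 0, 1, 4, 9, 3, 12, 10.
The set of squares mod 13 is therefore {0, 1, 3, 4, 9, 10, 12}, which does not contain 6.
Hence no integer k has k² ≡ 6 (mod 13).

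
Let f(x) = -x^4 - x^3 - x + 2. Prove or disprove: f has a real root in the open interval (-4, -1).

Such a root exists.

f(-4) = -186 and f(-1) = 3, which have opposite signs.
As a polynomial, f is continuous on every closed interval.
By the Intermediate Value Theorem f must vanish at some point of (-4, -1).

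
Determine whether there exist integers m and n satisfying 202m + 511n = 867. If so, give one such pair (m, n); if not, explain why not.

Since gcd(202, 511) = 1, every integer is an integer combination of 202 and 511.
Run the Euclidean algorithm on 511 and 202: 511 = 2·202 + 107, 202 = 1·107 + 95, 107 = 1·95 + 12, 95 = 7·12 + 11, 12 = 1·11 + 1, 11 = 11·1 + 0.
Unwinding: 1 = 12 − 1·11 = 12 − (95 − 7·12) = −95 + 8·12 = −95 + 8·(107 − 1·95) = 8·107 − 9·95 = 8·107 − 9·(202 − 1·107) = −9·202 + 17·107 = −9·202 + 17·(511 − 2·202) = 17·511 − 43·202, i.e. 202·(-43) + 511·17 = 1.
Scaling by 867 gives the particular solution (m, n) = (-37281, 14739).
Adding 73·511 to m and subtracting 73·202 from n gives the tidier solution (22, -7).
Indeed 202·22 + 511·(-7) = 4444 − 3577 = 867.

m = 22, n = -7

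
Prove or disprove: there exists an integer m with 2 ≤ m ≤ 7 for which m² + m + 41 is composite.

The values for m = 2, 3, …, 7 are 47, 53, 61, 71, 83, 97, and each of these is prime.
So no value in the range makes the expression composite.

No, no such integer m in that range exists.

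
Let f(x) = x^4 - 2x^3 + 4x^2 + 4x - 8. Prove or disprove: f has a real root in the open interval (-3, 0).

f(-3) = 151 and f(0) = -8, which have opposite signs.
Since f is a polynomial it is continuous on [-3, 0].
By the Intermediate Value Theorem, f takes the value 0 somewhere in the open interval.

Yes, f has a root in the interval.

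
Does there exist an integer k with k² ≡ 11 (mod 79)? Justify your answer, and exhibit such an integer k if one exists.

k = 13

Take k = 13. Then 13² = 169 = 2·79 + 11, so 13² ≡ 11 (mod 79).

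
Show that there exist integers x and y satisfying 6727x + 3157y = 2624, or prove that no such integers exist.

No such integers exist.

Any value of 6727x + 3157y is a multiple of gcd(6727, 3157) = 7.
But 2624 = 7·374 + 6, so 7 ∤ 2624.
Hence no integers x, y satisfy the equation.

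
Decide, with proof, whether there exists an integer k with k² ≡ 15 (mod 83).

83 is prime, so by Euler's criterion 15 is a square mod 83 iff 15^((83−1)/2) = 15^41 ≡ 1 (mod 83).
Repeated squaring mod 83: 15^2 = 225 ≡ 59; 15^4 ≡ 59² = 3481 ≡ 78; 15^8 ≡ 78² = 6084 ≡ 25; 15^16 ≡ 25² = 625 ≡ 44; 15^32 ≡ 44² = 1936 ≡ 27.
Since 41 = 32 + 8 + 1, 15^41 ≡ 27 · 25 · 15; multiplying out mod 83: 27·25 = 675 ≡ 11, then 11·15 = 165 ≡ 82. Thus 15^41 ≡ 82 ≡ −1 (mod 83).
The value −1 means 15 is a non-residue modulo 83, so k² ≡ 15 (mod 83) is impossible.

There is no such integer.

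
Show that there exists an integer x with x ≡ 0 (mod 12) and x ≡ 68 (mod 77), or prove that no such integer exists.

gcd(12, 77) = 1, so the Chinese Remainder Theorem guarantees exactly one residue class mod 924 satisfying both.
Any solution of the first congruence is x = 0 + 12t; substituting into the second, 12t ≡ 68 − 0 ≡ 68 (mod 77).
Since 12·45 = 540 = 7·77 + 1, the inverse of 12 mod 77 is 45.
Multiplying by 45: t ≡ 45·68 = 3060 ≡ 57 (mod 77).
Taking t = 57 gives x = 0 + 12·57 = 684.
Indeed 684 ≡ 0 (mod 12) and 684 ≡ 68 (mod 77).

x = 684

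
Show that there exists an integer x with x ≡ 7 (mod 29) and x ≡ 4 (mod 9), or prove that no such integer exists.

Since 29 and 9 share no common factor, CRT says the pair of congruences has a solution (unique mod 261).
Any solution of the first congruence is x = 7 + 29t; substituting into the second, 29t ≡ 4 − 7 ≡ 6 (mod 9).
29 ≡ 2 (mod 9), so this reads 2t ≡ 6 (mod 9). Since 2·5 = 10 = 1·9 + 1, the inverse of 2 mod 9 is 5.
Therefore t ≡ 5·6 = 30 ≡ 3 (mod 9).
Taking t = 3 gives x = 7 + 29·3 = 94.
Verify: 94 = 3·29 + 7 and 94 = 10·9 + 4. ✓

x = 94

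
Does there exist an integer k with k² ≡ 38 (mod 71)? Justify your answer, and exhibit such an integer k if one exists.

Take k = 40. Then 40² = 1600 = 22·71 + 38, so 40² ≡ 38 (mod 71).

k = 40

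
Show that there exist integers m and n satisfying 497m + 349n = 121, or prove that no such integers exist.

m = 272, n = -387

497 and 349 are coprime, so 497m + 349n ranges over all of ℤ.
Run the Euclidean algorithm on 497 and 349: 497 = 1·349 + 148, 349 = 2·148 + 53, 148 = 2·53 + 42, 53 = 1·42 + 11, 42 = 3·11 + 9, 11 = 1·9 + 2, 9 = 4·2 + 1, 2 = 2·1 + 0.
Back-substituting, 1 = 9 − 4·2 = 9 − 4·(11 − 1·9) = −4·11 + 5·9 = −4·11 + 5·(42 − 3·11) = 5·42 − 19·11 = 5·42 − 19·(53 − 1·42) = −19·53 + 24·42 = −19·53 + 24·(148 − 2·53) = 24·148 − 67·53 = 24·148 − 67·(349 − 2·148) = −67·349 + 158·148 = −67·349 + 158·(497 − 1·349) = 158·497 − 225·349; that is, 497·158 + 349·(-225) = 1.
Times 121: 497·19118 + 349·(-27225) = 121, so (19118, -27225) solves it.
The general solution is m = 19118 + 349k, n = -27225 − 497k; taking k = -54 gives the smaller pair m = 272, n = -387.
Indeed 497·272 + 349·(-387) = 135184 − 135063 = 121.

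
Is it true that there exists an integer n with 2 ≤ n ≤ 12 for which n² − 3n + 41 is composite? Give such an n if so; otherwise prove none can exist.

n = 2

At n = 2: 2² − 3·2 + 41 = 39 = 3·13, which is composite.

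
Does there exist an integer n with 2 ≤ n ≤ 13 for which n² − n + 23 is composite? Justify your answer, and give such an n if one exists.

n = 2

At n = 2: 2² − 2 + 23 = 25 = 5·5, which is composite.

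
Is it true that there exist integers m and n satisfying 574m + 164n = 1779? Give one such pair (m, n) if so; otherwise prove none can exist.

Any value of 574m + 164n is a multiple of gcd(574, 164) = 82.
But 1779 is not a multiple of 82 (it leaves remainder 57).
Hence no integers m, n satisfy the equation.

No, no such integers exist.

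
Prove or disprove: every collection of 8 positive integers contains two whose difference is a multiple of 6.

Yes.

There are exactly 6 possible remainders on division by 6.
Placing 8 integers into 6 classes, some class receives at least two — say a and b.
Equal remainders mean a − b ≡ 0 (mod 6), so 6 divides their difference.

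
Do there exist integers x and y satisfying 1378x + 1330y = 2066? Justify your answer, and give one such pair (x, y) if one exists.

x = 237, y = -244

Every value of 1378x + 1330y is a multiple of gcd(1378, 1330) = 2; since 2 ∣ 2066, solutions exist.
Dividing through by 2 reduces the equation to 689x + 665y = 1033.
Euclidean algorithm: 689 = 1·665 + 24, 665 = 27·24 + 17, 24 = 1·17 + 7, 17 = 2·7 + 3, 7 = 2·3 + 1, 3 = 3·1 + 0.
Back-substituting, 1 = 7 − 2·3 = 7 − 2·(17 − 2·7) = −2·17 + 5·7 = −2·17 + 5·(24 − 1·17) = 5·24 − 7·17 = 5·24 − 7·(665 − 27·24) = −7·665 + 194·24 = −7·665 + 194·(689 − 1·665) = 194·689 − 201·665; that is, 689·194 + 665·(-201) = 1.
Multiplying through by 1033: x = 194·1033 = 200402, y = (-201)·1033 = -207633 is a solution.
The general solution is x = 200402 + 665k, y = -207633 − 689k; taking k = -301 gives the smaller pair x = 237, y = -244.
Indeed 1378·237 + 1330·(-244) = 326586 − 324520 = 2066.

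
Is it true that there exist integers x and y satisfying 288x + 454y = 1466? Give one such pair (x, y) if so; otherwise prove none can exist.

x = 158, y = -97

Since gcd(288, 454) = 2 and 1466 = 2·733, Bézout's identity guarantees a solution.
Dividing through by 2 reduces the equation to 144x + 227y = 733.
Dividing repeatedly: 227 = 1·144 + 83, 144 = 1·83 + 61, 83 = 1·61 + 22, 61 = 2·22 + 17, 22 = 1·17 + 5, 17 = 3·5 + 2, 5 = 2·2 + 1, 2 = 2·1 + 0.
Working back up the chain: 1 = 5 − 2·2 = 5 − 2·(17 − 3·5) = −2·17 + 7·5 = −2·17 + 7·(22 − 1·17) = 7·22 − 9·17 = 7·22 − 9·(61 − 2·22) = −9·61 + 25·22 = −9·61 + 25·(83 − 1·61) = 25·83 − 34·61 = 25·83 − 34·(144 − 1·83) = −34·144 + 59·83 = −34·144 + 59·(227 − 1·144) = 59·227 − 93·144. So 144·(-93) + 227·59 = 1.
Times 733: 144·(-68169) + 227·43247 = 733, so (-68169, 43247) solves it.
Adding 301·227 to x and subtracting 301·144 from y gives the tidier solution (158, -97).
Indeed 288·158 + 454·(-97) = 45504 − 44038 = 1466.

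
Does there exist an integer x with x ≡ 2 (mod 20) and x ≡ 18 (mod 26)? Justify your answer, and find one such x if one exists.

x = 122

Here gcd(20, 26) = 2, and both 2 and 18 leave remainder 0 mod 2, so the system is consistent.
The integers ≡ 2 (mod 20) are 2, 22, 42, 62, 82, 102, 122, …; their remainders mod 26 are 2, 22, 16, 10, 4, 24, 18, so x = 122 is the first that is ≡ 18 (mod 26).
Indeed 122 ≡ 2 (mod 20) and 122 ≡ 18 (mod 26).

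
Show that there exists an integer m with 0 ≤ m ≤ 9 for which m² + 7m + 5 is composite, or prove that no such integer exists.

At m = 3: 3² + 7·3 + 5 = 35 = 5·7, which is composite.

m = 3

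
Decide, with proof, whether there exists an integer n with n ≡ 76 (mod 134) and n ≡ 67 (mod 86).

Reduce both congruences modulo 2, which divides 134 and 86: they say n ≡ 76 (mod 2) and n ≡ 67 (mod 2).
These are incompatible: 76 − 67 = 9 is not divisible by 2.
Therefore no such n exists.

No, no such integer exists.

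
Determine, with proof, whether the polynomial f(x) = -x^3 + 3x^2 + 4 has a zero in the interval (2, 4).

f(2) = 8 and f(4) = -12, which have opposite signs.
Since f is a polynomial it is continuous on [2, 4].
By the Intermediate Value Theorem f must vanish at some point of (2, 4).

Such a root exists.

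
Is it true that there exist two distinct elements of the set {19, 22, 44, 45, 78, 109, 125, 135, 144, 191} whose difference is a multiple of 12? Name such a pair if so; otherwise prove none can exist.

Reduce each element modulo 12: 19↦7, 22↦10, 44↦8, 45↦9, 78↦6, 109↦1, 125↦5, 135↦3, 144↦0, 191↦11.
These 10 residues are pairwise different, hence no difference of two elements is divisible by 12.

No such pair exists.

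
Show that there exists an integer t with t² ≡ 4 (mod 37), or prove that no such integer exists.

t = 2

Take t = 2. Then 2² = 4, and since 0 ≤ 4 < 37 this is already reduced: 2² ≡ 4 (mod 37).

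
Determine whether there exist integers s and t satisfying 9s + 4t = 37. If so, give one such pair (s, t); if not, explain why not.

s = 1, t = 7

9 and 4 are coprime, so 9s + 4t ranges over all of ℤ.
Dividing repeatedly: 9 = 2·4 + 1, 4 = 4·1 + 0.
Back-substituting, 1 = 9 − 2·4; that is, 9·1 + 4·(-2) = 1.
Scaling by 37 gives the particular solution (s, t) = (37, -74).
The general solution is s = 37 + 4k, t = -74 − 9k; taking k = -9 gives the smaller pair s = 1, t = 7.
Check: 9·1 + 4·7 = 9 + 28 = 37. ✓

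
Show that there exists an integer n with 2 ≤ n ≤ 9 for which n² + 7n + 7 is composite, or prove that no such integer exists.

At n = 4: 4² + 7·4 + 7 = 51 = 3·17, which is composite.

n = 4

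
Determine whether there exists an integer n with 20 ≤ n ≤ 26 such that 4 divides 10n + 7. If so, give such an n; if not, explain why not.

For n = 20, 21, …, 26 the values of 10n + 7 modulo 4 are 3, 1, 3, 1, 3, 1, 3 respectively.
The residue 0 does not occur, so no n in [20, 26] makes 10n + 7 a multiple of 4.

No such integer n in that range exists.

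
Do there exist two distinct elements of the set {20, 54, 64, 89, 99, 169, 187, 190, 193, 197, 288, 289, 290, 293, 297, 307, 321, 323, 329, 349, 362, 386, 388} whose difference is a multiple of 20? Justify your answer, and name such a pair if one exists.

89 and 169 are such a pair.

Both 89 and 169 leave remainder 9 on division by 20; their difference 80 = 4·20 is a multiple of 20.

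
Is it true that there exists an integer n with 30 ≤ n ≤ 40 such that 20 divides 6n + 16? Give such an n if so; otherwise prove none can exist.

n = 34

Scanning upward from n = 30 gives 196, 202, 208, 214, none divisible by 20. n = 34 works, since 6·34 + 16 = 220 = 11·20.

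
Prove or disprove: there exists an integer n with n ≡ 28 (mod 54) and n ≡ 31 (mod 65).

The moduli 54 and 65 are coprime, so by the Chinese Remainder Theorem a unique solution modulo 3510 exists.
Any solution of the first congruence is n = 28 + 54t; substituting into the second, 54t ≡ 31 − 28 ≡ 3 (mod 65).
Invert 54 mod 65 by the Euclidean algorithm: 65 = 1·54 + 11, 54 = 4·11 + 10, 11 = 1·10 + 1, 10 = 10·1 + 0; back-substituting, 1 = 11 − 1·10 = 11 − (54 − 4·11) = −54 + 5·11 = −54 + 5·(65 − 1·54) = 5·65 − 6·54. Hence 54·(-6) ≡ 1, so 54⁻¹ ≡ -6 ≡ 59 (mod 65).
Therefore t ≡ 59·3 = 177 ≡ 47 (mod 65).
With t = 47: n = 28 + 54·47 = 2566.
Indeed 2566 ≡ 28 (mod 54) and 2566 ≡ 31 (mod 65).

n = 2566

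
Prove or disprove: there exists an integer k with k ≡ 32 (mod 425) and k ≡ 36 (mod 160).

Both moduli are multiples of 5 = gcd(425, 160), so any solution would satisfy k ≡ 32 and k ≡ 36 modulo 5 simultaneously.
But 32 mod 5 = 2 while 36 mod 5 = 1, a contradiction.
Hence the system has no solution.

There is no such integer.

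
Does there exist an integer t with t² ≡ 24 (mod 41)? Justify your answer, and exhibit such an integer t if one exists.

There is no such integer.

Apply Euler's criterion with the prime 41: 24 is a quadratic residue iff 24^20 ≡ 1 (mod 41), and a non-residue iff it is ≡ −1.
Repeated squaring mod 41: 24^2 = 576 ≡ 2; 24^4 ≡ 2² = 4 ≡ 4; 24^8 ≡ 4² = 16 ≡ 16; 24^16 ≡ 16² = 256 ≡ 10.
Since 20 = 16 + 4, 24^20 ≡ 10 · 4; multiplying out mod 41: 10·4 = 40 ≡ 40. Thus 24^20 ≡ 40 ≡ −1 (mod 41).
By Euler's criterion 24 is a quadratic non-residue mod 41: no t satisfies t² ≡ 24 (mod 41).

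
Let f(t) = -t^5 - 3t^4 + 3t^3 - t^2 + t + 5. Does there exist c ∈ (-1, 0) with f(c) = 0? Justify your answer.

f(-1) = -2 and f(0) = 5, which have opposite signs.
f is continuous everywhere (it is a polynomial), in particular on [-1, 0].
So by the Intermediate Value Theorem there is a c strictly between -1 and 0 with f(c) = 0.

Such a root exists.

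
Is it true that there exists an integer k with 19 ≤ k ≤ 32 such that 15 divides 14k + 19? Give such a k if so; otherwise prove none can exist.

Try k = 19: 14·19 + 19 = 285 = 19·15, which is divisible by 15.

k = 19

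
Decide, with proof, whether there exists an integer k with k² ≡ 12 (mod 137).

There is no such integer.

Apply Euler's criterion with the prime 137: 12 is a quadratic residue iff 12^68 ≡ 1 (mod 137), and a non-residue iff it is ≡ −1.
Squaring successively (mod 137): 12^2 = 144 ≡ 7; 12^4 ≡ 7² = 49 ≡ 49; 12^8 ≡ 49² = 2401 ≡ 72; 12^16 ≡ 72² = 5184 ≡ 115; 12^32 ≡ 115² = 13225 ≡ 73; 12^64 ≡ 73² = 5329 ≡ 123.
Since 68 = 64 + 4, 12^68 ≡ 123 · 49; multiplying out mod 137: 123·49 = 6027 ≡ 136. Thus 12^68 ≡ 136 ≡ −1 (mod 137).
The value −1 means 12 is a non-residue modulo 137, so k² ≡ 12 (mod 137) is impossible.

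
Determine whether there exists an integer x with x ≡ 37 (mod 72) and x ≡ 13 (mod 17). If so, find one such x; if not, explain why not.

x = 829

gcd(72, 17) = 1, so the Chinese Remainder Theorem guarantees exactly one residue class mod 1224 satisfying both.
Write x = 37 + 72t and require 37 + 72t ≡ 13 (mod 17), i.e. 72t ≡ 10 (mod 17).
72 ≡ 4 (mod 17), so this reads 4t ≡ 10 (mod 17). Since 4·13 = 52 = 3·17 + 1, the inverse of 4 mod 17 is 13.
Multiplying by 13: t ≡ 13·10 = 130 ≡ 11 (mod 17).
Taking t = 11 gives x = 37 + 72·11 = 829.
Indeed 829 ≡ 37 (mod 72) and 829 ≡ 13 (mod 17).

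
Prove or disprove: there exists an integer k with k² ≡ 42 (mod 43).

Apply Euler's criterion with the prime 43: 42 is a quadratic residue iff 42^21 ≡ 1 (mod 43), and a non-residue iff it is ≡ −1.
Squaring successively (mod 43): 42^2 = 1764 ≡ 1; 42^4 ≡ 1² = 1 ≡ 1; 42^8 ≡ 1² = 1 ≡ 1; 42^16 ≡ 1² = 1 ≡ 1.
Since 21 = 16 + 4 + 1, 42^21 ≡ 1 · 1 · 42; multiplying out mod 43: 1·1 = 1 ≡ 1, then 1·42 = 42 ≡ 42. Thus 42^21 ≡ 42 ≡ −1 (mod 43).
The value −1 means 42 is a non-residue modulo 43, so k² ≡ 42 (mod 43) is impossible.

No, no such integer exists.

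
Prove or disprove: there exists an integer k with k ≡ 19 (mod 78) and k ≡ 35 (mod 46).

The moduli are not coprime: gcd(78, 46) = 2. Compatibility requires 2 ∣ (35 − 19) = 16, which holds, so solutions exist.
Write k = 19 + 78t. Then 78t ≡ 35 − 19 ≡ 16 (mod 46); dividing through by 2 gives 39t ≡ 8 (mod 23).
39 ≡ 16 (mod 23), so this reads 16t ≡ 8 (mod 23). Since 16·13 = 208 = 9·23 + 1, the inverse of 16 mod 23 is 13.
Multiplying by 13: t ≡ 13·8 = 104 ≡ 12 (mod 23).
Then k = 19 + 78·12 = 955.
Indeed 955 ≡ 19 (mod 78) and 955 ≡ 35 (mod 46).

k = 955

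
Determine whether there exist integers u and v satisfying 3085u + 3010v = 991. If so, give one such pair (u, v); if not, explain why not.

gcd(3085, 3010) = 5, so every integer of the form 3085u + 3010v is a multiple of 5.
However 991 leaves remainder 1 on division by 5.
Hence no integers u, v satisfy the equation.

No, no such integers exist.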